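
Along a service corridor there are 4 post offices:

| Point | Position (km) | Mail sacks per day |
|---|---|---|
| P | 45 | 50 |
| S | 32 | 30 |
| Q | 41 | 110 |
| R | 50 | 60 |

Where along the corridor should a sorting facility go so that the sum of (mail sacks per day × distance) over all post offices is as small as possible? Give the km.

x = 41

For a sum of weighted absolute distances on a line, the optimum is the weighted median (not the mean). Total weight W = 250; half-weight = 125.
Sort by position and accumulate weight:
  km 32 (S, w=30) → cum 30
  km 41 (Q, w=110) → cum 140  ≥ 125 → median here
  km 45 (P, w=50) → cum 190
  km 50 (R, w=60) → cum 250
Optimal location: km 41.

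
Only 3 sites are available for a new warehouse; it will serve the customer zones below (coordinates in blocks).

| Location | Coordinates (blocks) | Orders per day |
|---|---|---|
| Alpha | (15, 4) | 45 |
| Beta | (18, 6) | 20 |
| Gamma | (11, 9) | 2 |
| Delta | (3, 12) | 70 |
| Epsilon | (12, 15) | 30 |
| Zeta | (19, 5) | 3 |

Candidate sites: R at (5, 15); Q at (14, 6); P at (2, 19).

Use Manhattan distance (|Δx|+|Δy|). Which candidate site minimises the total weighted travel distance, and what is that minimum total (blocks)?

Q, total 1765 blocks

Total weighted distance at each candidate:
  R (5, 15): total = 2041
  Q (14, 6): total = 1765
  P (2, 19): total = 2951
Minimum is at Q with total 1765 blocks.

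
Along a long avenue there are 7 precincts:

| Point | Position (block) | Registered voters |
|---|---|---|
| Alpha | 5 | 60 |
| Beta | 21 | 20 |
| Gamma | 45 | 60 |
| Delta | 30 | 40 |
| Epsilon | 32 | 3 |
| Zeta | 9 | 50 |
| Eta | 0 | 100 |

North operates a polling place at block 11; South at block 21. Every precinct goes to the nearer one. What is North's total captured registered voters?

The indifferent point is the midpoint (11+21)/2 = 16; precincts left of it (closer to North at 11) go to North, those right go to South.
  Eta at 0 (w=100) → North
  Alpha at 5 (w=60) → North
  Zeta at 9 (w=50) → North
  Beta at 21 (w=20) → South
  Delta at 30 (w=40) → South
  Epsilon at 32 (w=3) → South
  Gamma at 45 (w=60) → South
North captures 210; South captures 123.

210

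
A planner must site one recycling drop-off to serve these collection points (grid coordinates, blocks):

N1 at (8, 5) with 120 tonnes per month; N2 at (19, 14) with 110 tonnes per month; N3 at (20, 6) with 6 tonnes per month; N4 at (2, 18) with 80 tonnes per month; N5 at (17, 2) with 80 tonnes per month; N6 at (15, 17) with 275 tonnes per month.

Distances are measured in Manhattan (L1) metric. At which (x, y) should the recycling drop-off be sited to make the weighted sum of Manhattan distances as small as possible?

Manhattan distance separates: Σwᵢ(|x−xᵢ|+|y−yᵢ|) = Σwᵢ|x−xᵢ| + Σwᵢ|y−yᵢ|, so x and y are optimised independently as 1-D weighted medians.
Total weight W = 671; half = 335.5.
x-coordinate, sorted with cumulative weight:
  x=2 (N4, w=80) cum 80
  x=8 (N1, w=120) cum 200
  x=15 (N6, w=275) cum 475  ← median
  x=17 (N5, w=80) cum 555
  x=19 (N2, w=110) cum 665
  x=20 (N3, w=6) cum 671
⇒ x* = 15
y-coordinate, sorted with cumulative weight:
  y=2 (N5, w=80) cum 80
  y=5 (N1, w=120) cum 200
  y=6 (N3, w=6) cum 206
  y=14 (N2, w=110) cum 316
  y=17 (N6, w=275) cum 591  ← median
  y=18 (N4, w=80) cum 671
⇒ y* = 17

(15, 17)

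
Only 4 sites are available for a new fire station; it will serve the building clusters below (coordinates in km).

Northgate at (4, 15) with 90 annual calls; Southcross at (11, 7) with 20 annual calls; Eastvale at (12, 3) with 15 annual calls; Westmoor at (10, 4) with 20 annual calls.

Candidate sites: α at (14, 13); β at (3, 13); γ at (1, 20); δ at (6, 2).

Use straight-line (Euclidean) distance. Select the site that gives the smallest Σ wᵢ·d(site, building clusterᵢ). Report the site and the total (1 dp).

β, total 831.1 km

Total weighted distance at each candidate:
  α (14, 13): total = 1401.9
  β (3, 13): total = 831.1
  γ (1, 20): total = 1523.7
  δ (6, 2): total = 1505.9
Minimum is at β with total 831.1 km.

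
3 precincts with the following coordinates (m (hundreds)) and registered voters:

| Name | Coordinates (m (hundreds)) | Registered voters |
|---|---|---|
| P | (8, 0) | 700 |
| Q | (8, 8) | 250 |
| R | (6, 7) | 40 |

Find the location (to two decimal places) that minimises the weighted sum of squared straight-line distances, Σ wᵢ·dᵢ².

The minimiser of Σwᵢ‖p−pᵢ‖² is the weighted centroid p* = (Σwᵢpᵢ)/(Σwᵢ).
Σwᵢ = 990.
Σwᵢxᵢ = 700·8 + 250·8 + 40·6 = 7840.
Σwᵢyᵢ = 700·0 + 250·8 + 40·7 = 2280.
x* = 7840/990 = 7.92, y* = 2280/990 = 2.30.

(7.92, 2.30)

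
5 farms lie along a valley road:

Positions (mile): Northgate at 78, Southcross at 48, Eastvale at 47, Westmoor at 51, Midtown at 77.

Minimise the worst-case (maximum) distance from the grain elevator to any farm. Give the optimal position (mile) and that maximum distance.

The 1-center on a line is the midpoint of the two extreme points: leftmost at 47, rightmost at 78.
Optimal location = (47 + 78)/2 = 62.5; maximum distance = (78 − 47)/2 = 15.5.

location 62.5, max distance 15.5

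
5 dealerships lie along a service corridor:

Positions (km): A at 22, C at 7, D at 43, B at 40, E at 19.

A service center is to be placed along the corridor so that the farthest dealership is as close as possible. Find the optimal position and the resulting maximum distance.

The 1-center on a line is the midpoint of the two extreme points: leftmost at 7, rightmost at 43.
Optimal location = (7 + 43)/2 = 25; maximum distance = (43 − 7)/2 = 18.

location 25, max distance 18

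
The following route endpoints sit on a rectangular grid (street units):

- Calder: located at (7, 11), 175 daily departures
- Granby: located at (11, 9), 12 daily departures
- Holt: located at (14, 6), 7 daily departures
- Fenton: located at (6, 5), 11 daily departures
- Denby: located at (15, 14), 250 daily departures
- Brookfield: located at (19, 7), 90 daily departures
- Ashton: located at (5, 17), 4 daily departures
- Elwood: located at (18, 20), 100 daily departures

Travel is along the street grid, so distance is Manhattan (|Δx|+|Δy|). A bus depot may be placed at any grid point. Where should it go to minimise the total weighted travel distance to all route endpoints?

Manhattan distance separates: Σwᵢ(|x−xᵢ|+|y−yᵢ|) = Σwᵢ|x−xᵢ| + Σwᵢ|y−yᵢ|, so x and y are optimised independently as 1-D weighted medians.
Total weight W = 649; half = 324.5.
x-coordinate, sorted with cumulative weight:
  x=5 (Ashton, w=4) cum 4
  x=6 (Fenton, w=11) cum 15
  x=7 (Calder, w=175) cum 190
  x=11 (Granby, w=12) cum 202
  x=14 (Holt, w=7) cum 209
  x=15 (Denby, w=250) cum 459  ← median
  x=18 (Elwood, w=100) cum 559
  x=19 (Brookfield, w=90) cum 649
⇒ x* = 15
y-coordinate, sorted with cumulative weight:
  y=5 (Fenton, w=11) cum 11
  y=6 (Holt, w=7) cum 18
  y=7 (Brookfield, w=90) cum 108
  y=9 (Granby, w=12) cum 120
  y=11 (Calder, w=175) cum 295
  y=14 (Denby, w=250) cum 545  ← median
  y=17 (Ashton, w=4) cum 549
  y=20 (Elwood, w=100) cum 649
⇒ y* = 14

(15, 14)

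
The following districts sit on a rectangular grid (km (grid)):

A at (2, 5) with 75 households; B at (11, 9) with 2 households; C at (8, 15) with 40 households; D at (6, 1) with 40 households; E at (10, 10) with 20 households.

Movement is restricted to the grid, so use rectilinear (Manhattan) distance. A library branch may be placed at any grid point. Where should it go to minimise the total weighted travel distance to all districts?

Manhattan distance separates: Σwᵢ(|x−xᵢ|+|y−yᵢ|) = Σwᵢ|x−xᵢ| + Σwᵢ|y−yᵢ|, so x and y are optimised independently as 1-D weighted medians.
Total weight W = 177; half = 88.5.
x-coordinate, sorted with cumulative weight:
  x=2 (A, w=75) cum 75
  x=6 (D, w=40) cum 115  ← median
  x=8 (C, w=40) cum 155
  x=10 (E, w=20) cum 175
  x=11 (B, w=2) cum 177
⇒ x* = 6
y-coordinate, sorted with cumulative weight:
  y=1 (D, w=40) cum 40
  y=5 (A, w=75) cum 115  ← median
  y=9 (B, w=2) cum 117
  y=10 (E, w=20) cum 137
  y=15 (C, w=40) cum 177
⇒ y* = 5

(6, 5)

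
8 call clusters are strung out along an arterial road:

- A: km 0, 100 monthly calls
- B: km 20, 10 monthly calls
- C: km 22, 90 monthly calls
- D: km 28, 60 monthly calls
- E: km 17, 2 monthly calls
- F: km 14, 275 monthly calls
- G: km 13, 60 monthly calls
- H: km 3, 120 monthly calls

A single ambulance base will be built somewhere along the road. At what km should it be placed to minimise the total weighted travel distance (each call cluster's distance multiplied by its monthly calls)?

x = 14

For a sum of weighted absolute distances on a line, the optimum is the weighted median (not the mean). Total weight W = 717; half-weight = 358.5.
Sort by position and accumulate weight:
  km 0 (A, w=100) → cum 100
  km 3 (H, w=120) → cum 220
  km 13 (G, w=60) → cum 280
  km 14 (F, w=275) → cum 555  ≥ 358.5 → median here
  km 17 (E, w=2) → cum 557
  km 20 (B, w=10) → cum 567
  km 22 (C, w=90) → cum 657
  km 28 (D, w=60) → cum 717
Optimal location: km 14.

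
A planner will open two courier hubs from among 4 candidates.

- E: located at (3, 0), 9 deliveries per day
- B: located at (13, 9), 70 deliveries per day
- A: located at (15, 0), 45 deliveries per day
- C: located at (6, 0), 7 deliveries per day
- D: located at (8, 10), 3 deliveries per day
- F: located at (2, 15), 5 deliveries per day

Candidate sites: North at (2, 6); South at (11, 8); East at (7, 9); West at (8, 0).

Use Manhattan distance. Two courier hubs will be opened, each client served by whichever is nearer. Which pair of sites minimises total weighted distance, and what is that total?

Evaluate every pair (each demand assigned to the nearer of the two):
  {South, West}: total = 679
  {East, West}: total = 855
  {North, South}: total = 943
  {South, East}: total = 998
  {North, East}: total = 1369
  {North, West}: total = 1429
Best pair: {South, West} with total 679.

{South, West}, total 679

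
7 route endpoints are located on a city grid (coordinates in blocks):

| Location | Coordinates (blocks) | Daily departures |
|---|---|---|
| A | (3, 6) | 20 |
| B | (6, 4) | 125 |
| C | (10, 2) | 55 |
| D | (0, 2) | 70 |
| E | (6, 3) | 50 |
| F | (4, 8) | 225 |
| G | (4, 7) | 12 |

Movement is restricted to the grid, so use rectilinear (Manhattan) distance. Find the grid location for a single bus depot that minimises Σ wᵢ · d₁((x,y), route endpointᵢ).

(4, 4)

Manhattan distance separates: Σwᵢ(|x−xᵢ|+|y−yᵢ|) = Σwᵢ|x−xᵢ| + Σwᵢ|y−yᵢ|, so x and y are optimised independently as 1-D weighted medians.
Total weight W = 557; half = 278.5.
x-coordinate, sorted with cumulative weight:
  x=0 (D, w=70) cum 70
  x=3 (A, w=20) cum 90
  x=4 (F, w=225) cum 315  ← median
  x=4 (G, w=12) cum 327
  x=6 (B, w=125) cum 452
  x=6 (E, w=50) cum 502
  x=10 (C, w=55) cum 557
⇒ x* = 4
y-coordinate, sorted with cumulative weight:
  y=2 (C, w=55) cum 55
  y=2 (D, w=70) cum 125
  y=3 (E, w=50) cum 175
  y=4 (B, w=125) cum 300  ← median
  y=6 (A, w=20) cum 320
  y=7 (G, w=12) cum 332
  y=8 (F, w=225) cum 557
⇒ y* = 4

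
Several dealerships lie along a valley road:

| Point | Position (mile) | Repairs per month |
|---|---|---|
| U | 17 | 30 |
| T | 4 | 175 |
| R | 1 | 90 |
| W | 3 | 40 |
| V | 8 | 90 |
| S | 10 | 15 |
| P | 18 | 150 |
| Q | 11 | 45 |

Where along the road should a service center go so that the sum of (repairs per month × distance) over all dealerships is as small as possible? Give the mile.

For a sum of weighted absolute distances on a line, the optimum is the weighted median (not the mean). Total weight W = 635; half-weight = 317.5.
Sort by position and accumulate weight:
  mile 1 (R, w=90) → cum 90
  mile 3 (W, w=40) → cum 130
  mile 4 (T, w=175) → cum 305
  mile 8 (V, w=90) → cum 395  ≥ 317.5 → median here
  mile 10 (S, w=15) → cum 410
  mile 11 (Q, w=45) → cum 455
  mile 17 (U, w=30) → cum 485
  mile 18 (P, w=150) → cum 635
Optimal location: mile 8.

x = 8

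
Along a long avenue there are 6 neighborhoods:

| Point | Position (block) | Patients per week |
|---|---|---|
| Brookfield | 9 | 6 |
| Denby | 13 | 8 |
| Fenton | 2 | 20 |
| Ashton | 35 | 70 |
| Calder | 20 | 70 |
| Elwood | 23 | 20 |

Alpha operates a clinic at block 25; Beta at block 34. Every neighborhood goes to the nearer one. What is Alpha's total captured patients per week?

124

The indifferent point is the midpoint (25+34)/2 = 29.5; neighborhoods left of it (closer to Alpha at 25) go to Alpha, those right go to Beta.
  Fenton at 2 (w=20) → Alpha
  Brookfield at 9 (w=6) → Alpha
  Denby at 13 (w=8) → Alpha
  Calder at 20 (w=70) → Alpha
  Elwood at 23 (w=20) → Alpha
  Ashton at 35 (w=70) → Beta
Alpha captures 124; Beta captures 70.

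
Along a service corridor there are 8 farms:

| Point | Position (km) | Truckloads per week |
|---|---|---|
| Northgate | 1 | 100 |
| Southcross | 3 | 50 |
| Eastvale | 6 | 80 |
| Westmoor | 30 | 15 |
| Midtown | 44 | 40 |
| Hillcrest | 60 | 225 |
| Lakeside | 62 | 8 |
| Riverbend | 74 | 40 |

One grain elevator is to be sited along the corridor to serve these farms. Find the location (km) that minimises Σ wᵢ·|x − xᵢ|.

For a sum of weighted absolute distances on a line, the optimum is the weighted median (not the mean). Total weight W = 558; half-weight = 279.
Sort by position and accumulate weight:
  km 1 (Northgate, w=100) → cum 100
  km 3 (Southcross, w=50) → cum 150
  km 6 (Eastvale, w=80) → cum 230
  km 30 (Westmoor, w=15) → cum 245
  km 44 (Midtown, w=40) → cum 285  ≥ 279 → median here
  km 60 (Hillcrest, w=225) → cum 510
  km 62 (Lakeside, w=8) → cum 518
  km 74 (Riverbend, w=40) → cum 558
Optimal location: km 44.

x = 44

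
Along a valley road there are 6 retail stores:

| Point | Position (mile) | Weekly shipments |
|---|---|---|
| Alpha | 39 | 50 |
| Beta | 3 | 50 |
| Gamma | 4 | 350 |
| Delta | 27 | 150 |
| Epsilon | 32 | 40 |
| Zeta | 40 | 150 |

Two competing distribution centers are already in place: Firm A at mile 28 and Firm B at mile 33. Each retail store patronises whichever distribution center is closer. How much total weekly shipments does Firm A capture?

550

The indifferent point is the midpoint (28+33)/2 = 30.5; retail stores left of it (closer to Firm A at 28) go to Firm A, those right go to Firm B.
  Beta at 3 (w=50) → Firm A
  Gamma at 4 (w=350) → Firm A
  Delta at 27 (w=150) → Firm A
  Epsilon at 32 (w=40) → Firm B
  Alpha at 39 (w=50) → Firm B
  Zeta at 40 (w=150) → Firm B
Firm A captures 550; Firm B captures 240.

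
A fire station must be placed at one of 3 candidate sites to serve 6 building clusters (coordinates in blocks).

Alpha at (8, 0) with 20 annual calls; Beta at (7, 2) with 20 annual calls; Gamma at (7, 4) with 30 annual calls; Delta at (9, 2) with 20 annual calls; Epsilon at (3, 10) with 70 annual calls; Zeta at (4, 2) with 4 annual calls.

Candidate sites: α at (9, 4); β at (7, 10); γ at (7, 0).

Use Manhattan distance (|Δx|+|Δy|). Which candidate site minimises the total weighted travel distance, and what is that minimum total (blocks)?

Total weighted distance at each candidate:
  α (9, 4): total = 1148
  β (7, 10): total = 1084
  γ (7, 0): total = 1260
Minimum is at β with total 1084 blocks.

β, total 1084 blocks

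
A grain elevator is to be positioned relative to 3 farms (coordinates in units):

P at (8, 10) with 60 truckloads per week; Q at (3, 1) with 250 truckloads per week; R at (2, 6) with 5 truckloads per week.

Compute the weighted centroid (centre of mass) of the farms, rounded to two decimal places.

(3.94, 2.79)

The minimiser of Σwᵢ‖p−pᵢ‖² is the weighted centroid p* = (Σwᵢpᵢ)/(Σwᵢ).
Σwᵢ = 315.
Σwᵢxᵢ = 60·8 + 250·3 + 5·2 = 1240.
Σwᵢyᵢ = 60·10 + 250·1 + 5·6 = 880.
x* = 1240/315 = 3.94, y* = 880/315 = 2.79.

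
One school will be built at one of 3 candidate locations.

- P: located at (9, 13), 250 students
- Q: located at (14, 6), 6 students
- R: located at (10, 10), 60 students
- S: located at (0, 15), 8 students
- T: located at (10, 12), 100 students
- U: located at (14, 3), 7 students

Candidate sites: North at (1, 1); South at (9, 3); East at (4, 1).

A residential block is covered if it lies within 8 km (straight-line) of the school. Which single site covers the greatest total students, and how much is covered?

Coverage radius r = 8 km; a point is covered iff (Δx)²+(Δy)² ≤ 8² = 64.
  North (1, 1): covers {none} → 0
  South (9, 3): covers {Q, R, U} → 73
  East (4, 1): covers {none} → 0
Maximum coverage at South: 73 students.

South, covering 73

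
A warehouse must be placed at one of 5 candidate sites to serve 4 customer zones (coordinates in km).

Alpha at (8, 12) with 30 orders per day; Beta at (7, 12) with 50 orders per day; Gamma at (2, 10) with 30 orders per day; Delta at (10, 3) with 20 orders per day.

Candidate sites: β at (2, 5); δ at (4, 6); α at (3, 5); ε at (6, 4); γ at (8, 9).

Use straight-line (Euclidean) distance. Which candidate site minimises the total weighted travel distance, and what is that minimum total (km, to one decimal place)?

γ, total 557.1 km

Total weighted distance at each candidate:
  β (2, 5): total = 1021.6
  δ (4, 6): total = 820.1
  α (3, 5): total = 959.8
  ε (6, 4): total = 949.3
  γ (8, 9): total = 557.1
Minimum is at γ with total 557.1 km.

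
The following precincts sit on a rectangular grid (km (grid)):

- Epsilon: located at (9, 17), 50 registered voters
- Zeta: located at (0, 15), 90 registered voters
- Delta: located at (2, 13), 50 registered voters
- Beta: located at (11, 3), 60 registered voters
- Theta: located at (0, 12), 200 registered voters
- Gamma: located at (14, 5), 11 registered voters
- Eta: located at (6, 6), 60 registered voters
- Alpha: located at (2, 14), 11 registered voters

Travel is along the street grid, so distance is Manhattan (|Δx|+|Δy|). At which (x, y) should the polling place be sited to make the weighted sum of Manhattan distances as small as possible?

(0, 12)

Manhattan distance separates: Σwᵢ(|x−xᵢ|+|y−yᵢ|) = Σwᵢ|x−xᵢ| + Σwᵢ|y−yᵢ|, so x and y are optimised independently as 1-D weighted medians.
Total weight W = 532; half = 266.
x-coordinate, sorted with cumulative weight:
  x=0 (Zeta, w=90) cum 90
  x=0 (Theta, w=200) cum 290  ← median
  x=2 (Delta, w=50) cum 340
  x=2 (Alpha, w=11) cum 351
  x=6 (Eta, w=60) cum 411
  x=9 (Epsilon, w=50) cum 461
  x=11 (Beta, w=60) cum 521
  x=14 (Gamma, w=11) cum 532
⇒ x* = 0
y-coordinate, sorted with cumulative weight:
  y=3 (Beta, w=60) cum 60
  y=5 (Gamma, w=11) cum 71
  y=6 (Eta, w=60) cum 131
  y=12 (Theta, w=200) cum 331  ← median
  y=13 (Delta, w=50) cum 381
  y=14 (Alpha, w=11) cum 392
  y=15 (Zeta, w=90) cum 482
  y=17 (Epsilon, w=50) cum 532
⇒ y* = 12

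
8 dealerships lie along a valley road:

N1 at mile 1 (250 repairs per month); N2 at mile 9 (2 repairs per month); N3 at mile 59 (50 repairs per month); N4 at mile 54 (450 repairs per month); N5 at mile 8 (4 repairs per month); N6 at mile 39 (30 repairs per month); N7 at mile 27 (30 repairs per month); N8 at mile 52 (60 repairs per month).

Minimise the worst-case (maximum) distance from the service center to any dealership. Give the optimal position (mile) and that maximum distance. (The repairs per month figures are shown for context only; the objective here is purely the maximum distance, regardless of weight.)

The 1-center on a line is the midpoint of the two extreme points: leftmost at 1, rightmost at 59.
Optimal location = (1 + 59)/2 = 30; maximum distance = (59 − 1)/2 = 29.

location 30, max distance 29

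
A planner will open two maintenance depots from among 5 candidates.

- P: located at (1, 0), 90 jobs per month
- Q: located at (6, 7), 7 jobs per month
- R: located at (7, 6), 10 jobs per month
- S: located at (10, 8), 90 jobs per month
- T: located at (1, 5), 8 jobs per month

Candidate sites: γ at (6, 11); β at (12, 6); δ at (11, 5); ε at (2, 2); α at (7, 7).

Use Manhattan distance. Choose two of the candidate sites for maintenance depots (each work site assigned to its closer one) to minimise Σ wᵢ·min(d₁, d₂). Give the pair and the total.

{ε, α}, total 679

Evaluate every pair (each demand assigned to the nearer of the two):
  {ε, α}: total = 679
  {β, ε}: total = 761
  {δ, ε}: total = 761
  {γ, ε}: total = 1020
  {γ, α}: total = 1611
  {β, α}: total = 1611
  {δ, α}: total = 1611
  {γ, δ}: total = 1868
  {β, δ}: total = 1889
  {γ, β}: total = 1966
Best pair: {ε, α} with total 679.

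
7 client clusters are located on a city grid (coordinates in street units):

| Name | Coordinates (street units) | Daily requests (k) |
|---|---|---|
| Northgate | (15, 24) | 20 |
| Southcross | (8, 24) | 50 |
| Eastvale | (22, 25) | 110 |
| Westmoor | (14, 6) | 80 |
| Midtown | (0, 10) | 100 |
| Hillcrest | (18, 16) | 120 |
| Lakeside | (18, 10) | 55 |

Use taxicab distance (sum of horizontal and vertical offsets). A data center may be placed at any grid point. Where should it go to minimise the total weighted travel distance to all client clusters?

Manhattan distance separates: Σwᵢ(|x−xᵢ|+|y−yᵢ|) = Σwᵢ|x−xᵢ| + Σwᵢ|y−yᵢ|, so x and y are optimised independently as 1-D weighted medians.
Total weight W = 535; half = 267.5.
x-coordinate, sorted with cumulative weight:
  x=0 (Midtown, w=100) cum 100
  x=8 (Southcross, w=50) cum 150
  x=14 (Westmoor, w=80) cum 230
  x=15 (Northgate, w=20) cum 250
  x=18 (Hillcrest, w=120) cum 370  ← median
  x=18 (Lakeside, w=55) cum 425
  x=22 (Eastvale, w=110) cum 535
⇒ x* = 18
y-coordinate, sorted with cumulative weight:
  y=6 (Westmoor, w=80) cum 80
  y=10 (Midtown, w=100) cum 180
  y=10 (Lakeside, w=55) cum 235
  y=16 (Hillcrest, w=120) cum 355  ← median
  y=24 (Northgate, w=20) cum 375
  y=24 (Southcross, w=50) cum 425
  y=25 (Eastvale, w=110) cum 535
⇒ y* = 16

(18, 16)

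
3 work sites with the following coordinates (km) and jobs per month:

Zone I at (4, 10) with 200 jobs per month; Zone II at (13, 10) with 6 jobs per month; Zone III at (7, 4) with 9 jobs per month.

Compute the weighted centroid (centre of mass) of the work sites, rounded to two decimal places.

(4.38, 9.75)

The minimiser of Σwᵢ‖p−pᵢ‖² is the weighted centroid p* = (Σwᵢpᵢ)/(Σwᵢ).
Σwᵢ = 215.
Σwᵢxᵢ = 200·4 + 6·13 + 9·7 = 941.
Σwᵢyᵢ = 200·10 + 6·10 + 9·4 = 2096.
x* = 941/215 = 4.38, y* = 2096/215 = 9.75.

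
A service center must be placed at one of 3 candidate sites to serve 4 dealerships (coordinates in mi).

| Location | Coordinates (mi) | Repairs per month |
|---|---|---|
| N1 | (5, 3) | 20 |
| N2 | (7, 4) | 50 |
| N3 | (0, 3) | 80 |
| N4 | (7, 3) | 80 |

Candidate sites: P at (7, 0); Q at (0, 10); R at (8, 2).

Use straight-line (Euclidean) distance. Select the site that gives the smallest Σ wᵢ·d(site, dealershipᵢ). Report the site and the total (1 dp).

R, total 933.2 mi

Total weighted distance at each candidate:
  P (7, 0): total = 1121.4
  Q (0, 10): total = 1985.0
  R (8, 2): total = 933.2
Minimum is at R with total 933.2 mi.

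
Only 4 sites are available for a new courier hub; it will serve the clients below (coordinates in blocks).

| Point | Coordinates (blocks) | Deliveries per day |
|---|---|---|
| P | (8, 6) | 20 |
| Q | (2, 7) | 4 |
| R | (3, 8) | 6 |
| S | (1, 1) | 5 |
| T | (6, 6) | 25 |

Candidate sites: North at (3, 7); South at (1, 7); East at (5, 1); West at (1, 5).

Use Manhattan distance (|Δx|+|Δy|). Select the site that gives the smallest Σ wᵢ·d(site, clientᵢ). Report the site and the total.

North, total 270 blocks

Total weighted distance at each candidate:
  North (3, 7): total = 270
  South (1, 7): total = 362
  East (5, 1): total = 420
  West (1, 5): total = 372
Minimum is at North with total 270 blocks.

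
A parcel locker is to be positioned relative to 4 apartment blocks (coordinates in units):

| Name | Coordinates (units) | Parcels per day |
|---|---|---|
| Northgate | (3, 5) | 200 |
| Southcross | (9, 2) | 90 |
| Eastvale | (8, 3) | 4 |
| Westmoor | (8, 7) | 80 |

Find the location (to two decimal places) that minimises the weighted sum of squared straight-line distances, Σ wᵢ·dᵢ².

(5.57, 4.68)

The minimiser of Σwᵢ‖p−pᵢ‖² is the weighted centroid p* = (Σwᵢpᵢ)/(Σwᵢ).
Σwᵢ = 374.
Σwᵢxᵢ = 200·3 + 90·9 + 4·8 + 80·8 = 2082.
Σwᵢyᵢ = 200·5 + 90·2 + 4·3 + 80·7 = 1752.
x* = 2082/374 = 5.57, y* = 1752/374 = 4.68.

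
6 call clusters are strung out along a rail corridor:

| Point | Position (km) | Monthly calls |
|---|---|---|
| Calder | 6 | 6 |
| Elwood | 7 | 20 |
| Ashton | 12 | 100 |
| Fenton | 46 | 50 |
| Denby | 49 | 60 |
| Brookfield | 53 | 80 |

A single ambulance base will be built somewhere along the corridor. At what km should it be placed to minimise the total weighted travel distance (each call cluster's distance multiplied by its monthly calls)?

For a sum of weighted absolute distances on a line, the optimum is the weighted median (not the mean). Total weight W = 316; half-weight = 158.
Sort by position and accumulate weight:
  km 6 (Calder, w=6) → cum 6
  km 7 (Elwood, w=20) → cum 26
  km 12 (Ashton, w=100) → cum 126
  km 46 (Fenton, w=50) → cum 176  ≥ 158 → median here
  km 49 (Denby, w=60) → cum 236
  km 53 (Brookfield, w=80) → cum 316
Optimal location: km 46.

x = 46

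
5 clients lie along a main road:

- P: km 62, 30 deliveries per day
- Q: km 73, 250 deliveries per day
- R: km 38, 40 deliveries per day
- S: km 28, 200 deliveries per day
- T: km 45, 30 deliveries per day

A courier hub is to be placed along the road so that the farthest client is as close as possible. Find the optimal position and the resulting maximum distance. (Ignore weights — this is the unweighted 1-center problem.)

location 50.5, max distance 22.5

The 1-center on a line is the midpoint of the two extreme points: leftmost at 28, rightmost at 73.
Optimal location = (28 + 73)/2 = 50.5; maximum distance = (73 − 28)/2 = 22.5.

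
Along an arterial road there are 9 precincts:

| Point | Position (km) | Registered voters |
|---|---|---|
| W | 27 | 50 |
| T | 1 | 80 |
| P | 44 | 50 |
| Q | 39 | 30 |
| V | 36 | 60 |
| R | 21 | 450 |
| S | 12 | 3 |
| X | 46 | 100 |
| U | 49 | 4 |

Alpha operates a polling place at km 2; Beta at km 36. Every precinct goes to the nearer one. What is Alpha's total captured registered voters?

The indifferent point is the midpoint (2+36)/2 = 19; precincts left of it (closer to Alpha at 2) go to Alpha, those right go to Beta.
  T at 1 (w=80) → Alpha
  S at 12 (w=3) → Alpha
  R at 21 (w=450) → Beta
  W at 27 (w=50) → Beta
  V at 36 (w=60) → Beta
  Q at 39 (w=30) → Beta
  P at 44 (w=50) → Beta
  X at 46 (w=100) → Beta
  U at 49 (w=4) → Beta
Alpha captures 83; Beta captures 744.

83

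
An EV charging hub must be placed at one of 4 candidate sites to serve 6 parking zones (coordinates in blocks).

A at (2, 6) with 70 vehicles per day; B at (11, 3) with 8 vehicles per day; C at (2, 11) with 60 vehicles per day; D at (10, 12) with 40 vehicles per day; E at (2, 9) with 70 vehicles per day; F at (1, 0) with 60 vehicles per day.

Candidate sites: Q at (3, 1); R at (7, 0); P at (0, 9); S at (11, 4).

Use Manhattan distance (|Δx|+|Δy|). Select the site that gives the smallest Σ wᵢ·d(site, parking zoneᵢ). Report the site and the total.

Total weighted distance at each candidate:
  Q (3, 1): total = 2690
  R (7, 0): total = 3726
  P (0, 9): total = 1986
  S (11, 4): total = 3918
Minimum is at P with total 1986 blocks.

P, total 1986 blocks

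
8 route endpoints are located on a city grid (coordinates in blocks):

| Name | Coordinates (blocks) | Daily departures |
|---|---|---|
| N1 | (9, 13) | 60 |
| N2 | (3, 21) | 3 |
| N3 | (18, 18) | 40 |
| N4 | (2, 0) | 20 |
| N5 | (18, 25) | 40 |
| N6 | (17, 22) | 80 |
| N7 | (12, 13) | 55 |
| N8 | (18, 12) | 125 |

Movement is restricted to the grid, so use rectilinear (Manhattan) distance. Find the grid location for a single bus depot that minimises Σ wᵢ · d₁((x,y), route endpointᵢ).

(17, 13)

Manhattan distance separates: Σwᵢ(|x−xᵢ|+|y−yᵢ|) = Σwᵢ|x−xᵢ| + Σwᵢ|y−yᵢ|, so x and y are optimised independently as 1-D weighted medians.
Total weight W = 423; half = 211.5.
x-coordinate, sorted with cumulative weight:
  x=2 (N4, w=20) cum 20
  x=3 (N2, w=3) cum 23
  x=9 (N1, w=60) cum 83
  x=12 (N7, w=55) cum 138
  x=17 (N6, w=80) cum 218  ← median
  x=18 (N3, w=40) cum 258
  x=18 (N5, w=40) cum 298
  x=18 (N8, w=125) cum 423
⇒ x* = 17
y-coordinate, sorted with cumulative weight:
  y=0 (N4, w=20) cum 20
  y=12 (N8, w=125) cum 145
  y=13 (N1, w=60) cum 205
  y=13 (N7, w=55) cum 260  ← median
  y=18 (N3, w=40) cum 300
  y=21 (N2, w=3) cum 303
  y=22 (N6, w=80) cum 383
  y=25 (N5, w=40) cum 423
⇒ y* = 13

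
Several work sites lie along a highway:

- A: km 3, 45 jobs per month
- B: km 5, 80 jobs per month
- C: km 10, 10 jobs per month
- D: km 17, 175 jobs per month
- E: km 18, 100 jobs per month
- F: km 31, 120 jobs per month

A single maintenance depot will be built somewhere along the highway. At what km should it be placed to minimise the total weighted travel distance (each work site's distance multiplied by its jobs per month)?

x = 17

For a sum of weighted absolute distances on a line, the optimum is the weighted median (not the mean). Total weight W = 530; half-weight = 265.
Sort by position and accumulate weight:
  km 3 (A, w=45) → cum 45
  km 5 (B, w=80) → cum 125
  km 10 (C, w=10) → cum 135
  km 17 (D, w=175) → cum 310  ≥ 265 → median here
  km 18 (E, w=100) → cum 410
  km 31 (F, w=120) → cum 530
Optimal location: km 17.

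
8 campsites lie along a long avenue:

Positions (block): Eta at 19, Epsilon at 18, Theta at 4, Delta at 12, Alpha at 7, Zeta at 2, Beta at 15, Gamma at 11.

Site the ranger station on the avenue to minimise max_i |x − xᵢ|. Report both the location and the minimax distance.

The 1-center on a line is the midpoint of the two extreme points: leftmost at 2, rightmost at 19.
Optimal location = (2 + 19)/2 = 10.5; maximum distance = (19 − 2)/2 = 8.5.

location 10.5, max distance 8.5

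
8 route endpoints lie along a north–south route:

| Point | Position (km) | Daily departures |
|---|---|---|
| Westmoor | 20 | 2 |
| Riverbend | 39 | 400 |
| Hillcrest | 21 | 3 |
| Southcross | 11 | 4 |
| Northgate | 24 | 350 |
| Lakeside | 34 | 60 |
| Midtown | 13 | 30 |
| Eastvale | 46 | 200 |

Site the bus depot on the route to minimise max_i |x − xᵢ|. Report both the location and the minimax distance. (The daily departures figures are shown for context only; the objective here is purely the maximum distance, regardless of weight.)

location 28.5, max distance 17.5

The 1-center on a line is the midpoint of the two extreme points: leftmost at 11, rightmost at 46.
Optimal location = (11 + 46)/2 = 28.5; maximum distance = (46 − 11)/2 = 17.5.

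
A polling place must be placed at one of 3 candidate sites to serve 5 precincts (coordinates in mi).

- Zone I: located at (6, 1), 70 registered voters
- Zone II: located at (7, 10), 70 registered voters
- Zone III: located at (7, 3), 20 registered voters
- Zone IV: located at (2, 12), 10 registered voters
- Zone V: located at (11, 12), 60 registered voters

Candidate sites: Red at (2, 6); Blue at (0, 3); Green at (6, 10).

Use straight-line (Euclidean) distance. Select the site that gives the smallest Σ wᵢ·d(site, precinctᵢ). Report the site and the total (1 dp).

Green, total 1209.3 mi

Total weighted distance at each candidate:
  Red (2, 6): total = 1722.1
  Blue (0, 3): total = 2220.6
  Green (6, 10): total = 1209.3
Minimum is at Green with total 1209.3 mi.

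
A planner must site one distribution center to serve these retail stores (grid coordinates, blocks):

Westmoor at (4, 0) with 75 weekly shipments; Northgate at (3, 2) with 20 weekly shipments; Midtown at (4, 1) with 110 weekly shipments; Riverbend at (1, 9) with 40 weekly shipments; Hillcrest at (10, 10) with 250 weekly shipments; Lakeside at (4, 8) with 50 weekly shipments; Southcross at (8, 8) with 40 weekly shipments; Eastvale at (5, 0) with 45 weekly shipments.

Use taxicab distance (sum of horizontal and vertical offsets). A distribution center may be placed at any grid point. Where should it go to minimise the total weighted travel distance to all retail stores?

Manhattan distance separates: Σwᵢ(|x−xᵢ|+|y−yᵢ|) = Σwᵢ|x−xᵢ| + Σwᵢ|y−yᵢ|, so x and y are optimised independently as 1-D weighted medians.
Total weight W = 630; half = 315.
x-coordinate, sorted with cumulative weight:
  x=1 (Riverbend, w=40) cum 40
  x=3 (Northgate, w=20) cum 60
  x=4 (Westmoor, w=75) cum 135
  x=4 (Midtown, w=110) cum 245
  x=4 (Lakeside, w=50) cum 295
  x=5 (Eastvale, w=45) cum 340  ← median
  x=8 (Southcross, w=40) cum 380
  x=10 (Hillcrest, w=250) cum 630
⇒ x* = 5
y-coordinate, sorted with cumulative weight:
  y=0 (Westmoor, w=75) cum 75
  y=0 (Eastvale, w=45) cum 120
  y=1 (Midtown, w=110) cum 230
  y=2 (Northgate, w=20) cum 250
  y=8 (Lakeside, w=50) cum 300
  y=8 (Southcross, w=40) cum 340  ← median
  y=9 (Riverbend, w=40) cum 380
  y=10 (Hillcrest, w=250) cum 630
⇒ y* = 8

(5, 8)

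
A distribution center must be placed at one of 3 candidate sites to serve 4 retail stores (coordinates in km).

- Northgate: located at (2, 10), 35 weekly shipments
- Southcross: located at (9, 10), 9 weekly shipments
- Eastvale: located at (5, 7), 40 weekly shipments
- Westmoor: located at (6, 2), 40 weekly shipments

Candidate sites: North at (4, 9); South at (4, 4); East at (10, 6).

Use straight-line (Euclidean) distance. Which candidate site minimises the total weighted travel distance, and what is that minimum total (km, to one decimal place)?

Total weighted distance at each candidate:
  North (4, 9): total = 504.8
  South (4, 4): total = 531.3
  East (10, 6): total = 780.4
Minimum is at North with total 504.8 km.

North, total 504.8 km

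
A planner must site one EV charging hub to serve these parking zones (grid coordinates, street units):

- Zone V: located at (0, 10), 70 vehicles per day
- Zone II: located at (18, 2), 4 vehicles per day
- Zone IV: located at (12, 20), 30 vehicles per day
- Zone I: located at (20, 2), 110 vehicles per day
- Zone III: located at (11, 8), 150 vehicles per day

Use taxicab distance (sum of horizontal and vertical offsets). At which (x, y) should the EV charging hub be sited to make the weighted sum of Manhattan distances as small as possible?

(11, 8)

Manhattan distance separates: Σwᵢ(|x−xᵢ|+|y−yᵢ|) = Σwᵢ|x−xᵢ| + Σwᵢ|y−yᵢ|, so x and y are optimised independently as 1-D weighted medians.
Total weight W = 364; half = 182.
x-coordinate, sorted with cumulative weight:
  x=0 (Zone V, w=70) cum 70
  x=11 (Zone III, w=150) cum 220  ← median
  x=12 (Zone IV, w=30) cum 250
  x=18 (Zone II, w=4) cum 254
  x=20 (Zone I, w=110) cum 364
⇒ x* = 11
y-coordinate, sorted with cumulative weight:
  y=2 (Zone II, w=4) cum 4
  y=2 (Zone I, w=110) cum 114
  y=8 (Zone III, w=150) cum 264  ← median
  y=10 (Zone V, w=70) cum 334
  y=20 (Zone IV, w=30) cum 364
⇒ y* = 8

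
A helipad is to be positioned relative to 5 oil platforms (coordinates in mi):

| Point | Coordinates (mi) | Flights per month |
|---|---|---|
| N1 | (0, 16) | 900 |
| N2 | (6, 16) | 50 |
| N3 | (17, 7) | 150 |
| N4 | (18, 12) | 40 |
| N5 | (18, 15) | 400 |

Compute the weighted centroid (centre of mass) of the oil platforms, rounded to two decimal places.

The minimiser of Σwᵢ‖p−pᵢ‖² is the weighted centroid p* = (Σwᵢpᵢ)/(Σwᵢ).
Σwᵢ = 1540.
Σwᵢxᵢ = 900·0 + 50·6 + 150·17 + 40·18 + 400·18 = 10770.
Σwᵢyᵢ = 900·16 + 50·16 + 150·7 + 40·12 + 400·15 = 22730.
x* = 10770/1540 = 6.99, y* = 22730/1540 = 14.76.

(6.99, 14.76)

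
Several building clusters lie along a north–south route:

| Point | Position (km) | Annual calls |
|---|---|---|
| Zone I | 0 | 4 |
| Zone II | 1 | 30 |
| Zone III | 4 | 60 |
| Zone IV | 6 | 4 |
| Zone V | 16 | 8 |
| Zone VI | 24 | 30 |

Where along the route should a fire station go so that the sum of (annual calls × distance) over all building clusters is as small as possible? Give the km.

x = 4

For a sum of weighted absolute distances on a line, the optimum is the weighted median (not the mean). Total weight W = 136; half-weight = 68.
Sort by position and accumulate weight:
  km 0 (Zone I, w=4) → cum 4
  km 1 (Zone II, w=30) → cum 34
  km 4 (Zone III, w=60) → cum 94  ≥ 68 → median here
  km 6 (Zone IV, w=4) → cum 98
  km 16 (Zone V, w=8) → cum 106
  km 24 (Zone VI, w=30) → cum 136
Optimal location: km 4.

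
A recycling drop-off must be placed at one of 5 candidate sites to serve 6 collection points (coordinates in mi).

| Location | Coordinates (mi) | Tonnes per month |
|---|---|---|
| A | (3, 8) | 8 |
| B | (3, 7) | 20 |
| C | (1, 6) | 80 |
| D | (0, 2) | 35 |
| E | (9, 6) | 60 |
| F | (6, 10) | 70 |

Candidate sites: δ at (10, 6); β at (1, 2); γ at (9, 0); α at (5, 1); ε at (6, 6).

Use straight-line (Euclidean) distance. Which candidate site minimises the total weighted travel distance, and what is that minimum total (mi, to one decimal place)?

Total weighted distance at each candidate:
  δ (10, 6): total = 1752.6
  β (1, 2): total = 1710.3
  γ (9, 0): total = 2477.9
  α (5, 1): total = 1893.5
  ε (6, 6): total = 1204.5
Minimum is at ε with total 1204.5 mi.

ε, total 1204.5 mi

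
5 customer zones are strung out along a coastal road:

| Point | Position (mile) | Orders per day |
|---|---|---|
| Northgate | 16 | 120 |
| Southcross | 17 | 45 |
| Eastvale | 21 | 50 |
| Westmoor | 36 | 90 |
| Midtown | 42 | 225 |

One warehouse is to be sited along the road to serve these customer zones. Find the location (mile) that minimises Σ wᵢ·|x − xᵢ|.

x = 36

For a sum of weighted absolute distances on a line, the optimum is the weighted median (not the mean). Total weight W = 530; half-weight = 265.
Sort by position and accumulate weight:
  mile 16 (Northgate, w=120) → cum 120
  mile 17 (Southcross, w=45) → cum 165
  mile 21 (Eastvale, w=50) → cum 215
  mile 36 (Westmoor, w=90) → cum 305  ≥ 265 → median here
  mile 42 (Midtown, w=225) → cum 530
Optimal location: mile 36.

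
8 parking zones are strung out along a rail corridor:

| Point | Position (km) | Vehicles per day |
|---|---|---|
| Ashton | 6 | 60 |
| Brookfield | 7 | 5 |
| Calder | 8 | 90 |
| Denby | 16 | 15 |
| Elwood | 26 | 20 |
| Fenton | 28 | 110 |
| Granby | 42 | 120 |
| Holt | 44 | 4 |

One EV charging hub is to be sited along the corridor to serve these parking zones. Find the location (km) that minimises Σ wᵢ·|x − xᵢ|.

For a sum of weighted absolute distances on a line, the optimum is the weighted median (not the mean). Total weight W = 424; half-weight = 212.
Sort by position and accumulate weight:
  km 6 (Ashton, w=60) → cum 60
  km 7 (Brookfield, w=5) → cum 65
  km 8 (Calder, w=90) → cum 155
  km 16 (Denby, w=15) → cum 170
  km 26 (Elwood, w=20) → cum 190
  km 28 (Fenton, w=110) → cum 300  ≥ 212 → median here
  km 42 (Granby, w=120) → cum 420
  km 44 (Holt, w=4) → cum 424
Optimal location: km 28.

x = 28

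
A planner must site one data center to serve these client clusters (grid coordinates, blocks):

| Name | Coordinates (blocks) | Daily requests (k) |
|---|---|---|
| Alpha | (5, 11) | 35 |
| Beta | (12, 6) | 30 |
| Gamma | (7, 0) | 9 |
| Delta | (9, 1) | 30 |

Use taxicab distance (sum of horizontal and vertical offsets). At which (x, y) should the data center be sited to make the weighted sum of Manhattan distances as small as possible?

(9, 6)

Manhattan distance separates: Σwᵢ(|x−xᵢ|+|y−yᵢ|) = Σwᵢ|x−xᵢ| + Σwᵢ|y−yᵢ|, so x and y are optimised independently as 1-D weighted medians.
Total weight W = 104; half = 52.
x-coordinate, sorted with cumulative weight:
  x=5 (Alpha, w=35) cum 35
  x=7 (Gamma, w=9) cum 44
  x=9 (Delta, w=30) cum 74  ← median
  x=12 (Beta, w=30) cum 104
⇒ x* = 9
y-coordinate, sorted with cumulative weight:
  y=0 (Gamma, w=9) cum 9
  y=1 (Delta, w=30) cum 39
  y=6 (Beta, w=30) cum 69  ← median
  y=11 (Alpha, w=35) cum 104
⇒ y* = 6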